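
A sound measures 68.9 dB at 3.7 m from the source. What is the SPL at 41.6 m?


Given values:
  SPL1 = 68.9 dB, r1 = 3.7 m, r2 = 41.6 m
Formula: SPL2 = SPL1 - 20 * log10(r2 / r1)
Compute ratio: r2 / r1 = 41.6 / 3.7 = 11.2432
Compute log10: log10(11.2432) = 1.05089
Compute drop: 20 * 1.05089 = 21.0178
SPL2 = 68.9 - 21.0178 = 47.88

47.88 dB


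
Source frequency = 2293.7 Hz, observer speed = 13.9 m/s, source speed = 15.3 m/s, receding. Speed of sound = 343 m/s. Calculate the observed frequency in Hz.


Given values:
  f_s = 2293.7 Hz, v_o = 13.9 m/s, v_s = 15.3 m/s
  Direction: receding
Formula: f_o = f_s * (c - v_o) / (c + v_s)
Numerator: c - v_o = 343 - 13.9 = 329.1
Denominator: c + v_s = 343 + 15.3 = 358.3
f_o = 2293.7 * 329.1 / 358.3 = 2106.77

2106.77 Hz


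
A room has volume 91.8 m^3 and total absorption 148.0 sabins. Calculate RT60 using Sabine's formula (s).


Given values:
  V = 91.8 m^3
  A = 148.0 sabins
Formula: RT60 = 0.161 * V / A
Numerator: 0.161 * 91.8 = 14.7798
RT60 = 14.7798 / 148.0 = 0.1

0.1 s


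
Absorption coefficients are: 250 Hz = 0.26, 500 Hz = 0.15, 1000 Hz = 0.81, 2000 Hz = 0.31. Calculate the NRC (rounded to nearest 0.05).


Given values:
  a_250 = 0.26, a_500 = 0.15
  a_1000 = 0.81, a_2000 = 0.31
Formula: NRC = (a250 + a500 + a1000 + a2000) / 4
Sum = 0.26 + 0.15 + 0.81 + 0.31 = 1.53
NRC = 1.53 / 4 = 0.3825
Rounded to nearest 0.05: 0.4

0.4


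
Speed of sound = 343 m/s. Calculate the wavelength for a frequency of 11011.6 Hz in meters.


Given values:
  c = 343 m/s, f = 11011.6 Hz
Formula: lambda = c / f
lambda = 343 / 11011.6
lambda = 0.0311

0.0311 m


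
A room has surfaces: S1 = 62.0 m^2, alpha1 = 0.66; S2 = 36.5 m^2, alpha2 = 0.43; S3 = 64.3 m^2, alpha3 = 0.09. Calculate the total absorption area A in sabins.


Given surfaces:
  Surface 1: 62.0 * 0.66 = 40.92
  Surface 2: 36.5 * 0.43 = 15.695
  Surface 3: 64.3 * 0.09 = 5.787
Formula: A = sum(Si * alpha_i)
A = 40.92 + 15.695 + 5.787
A = 62.4

62.4 sabins


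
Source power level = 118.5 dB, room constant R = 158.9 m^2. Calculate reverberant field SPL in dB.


Given values:
  Lw = 118.5 dB, R = 158.9 m^2
Formula: SPL = Lw + 10 * log10(4 / R)
Compute 4 / R = 4 / 158.9 = 0.025173
Compute 10 * log10(0.025173) = -15.9907
SPL = 118.5 + (-15.9907) = 102.51

102.51 dB


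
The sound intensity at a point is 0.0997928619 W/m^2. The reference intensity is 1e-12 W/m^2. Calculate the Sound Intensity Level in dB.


Given values:
  I = 0.0997928619 W/m^2
  I_ref = 1e-12 W/m^2
Formula: SIL = 10 * log10(I / I_ref)
Compute ratio: I / I_ref = 99792861900
Compute log10: log10(99792861900) = 10.999099
Multiply: SIL = 10 * 10.999099 = 109.99

109.99 dB


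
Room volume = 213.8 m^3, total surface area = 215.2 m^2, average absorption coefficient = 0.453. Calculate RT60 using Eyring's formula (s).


Given values:
  V = 213.8 m^3, S = 215.2 m^2, alpha = 0.453
Formula: RT60 = 0.161 * V / (-S * ln(1 - alpha))
Compute ln(1 - 0.453) = ln(0.547) = -0.603306
Denominator: -215.2 * -0.603306 = 129.8315
Numerator: 0.161 * 213.8 = 34.4218
RT60 = 34.4218 / 129.8315 = 0.265

0.265 s


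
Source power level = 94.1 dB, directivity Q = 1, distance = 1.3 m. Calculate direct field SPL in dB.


Given values:
  Lw = 94.1 dB, Q = 1, r = 1.3 m
Formula: SPL = Lw + 10 * log10(Q / (4 * pi * r^2))
Compute 4 * pi * r^2 = 4 * pi * 1.3^2 = 21.2372
Compute Q / denom = 1 / 21.2372 = 0.04708719
Compute 10 * log10(0.04708719) = -13.271
SPL = 94.1 + (-13.271) = 80.83

80.83 dB


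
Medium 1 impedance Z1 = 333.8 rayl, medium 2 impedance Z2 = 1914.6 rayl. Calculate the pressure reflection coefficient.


Given values:
  Z1 = 333.8 rayl, Z2 = 1914.6 rayl
Formula: R = (Z2 - Z1) / (Z2 + Z1)
Numerator: Z2 - Z1 = 1914.6 - 333.8 = 1580.8
Denominator: Z2 + Z1 = 1914.6 + 333.8 = 2248.4
R = 1580.8 / 2248.4 = 0.7031

0.7031


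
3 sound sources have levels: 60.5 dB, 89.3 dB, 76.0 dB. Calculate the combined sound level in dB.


Formula: L_total = 10 * log10( sum(10^(Li/10)) )
  Source 1: 10^(60.5/10) = 1122018.4543
  Source 2: 10^(89.3/10) = 851138038.2024
  Source 3: 10^(76.0/10) = 39810717.0553
Sum of linear values = 892070773.712
L_total = 10 * log10(892070773.712) = 89.5

89.5 dB


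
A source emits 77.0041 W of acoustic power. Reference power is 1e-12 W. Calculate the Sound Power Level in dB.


Given values:
  W = 77.0041 W
  W_ref = 1e-12 W
Formula: SWL = 10 * log10(W / W_ref)
Compute ratio: W / W_ref = 77004100000000
Compute log10: log10(77004100000000) = 13.886514
Multiply: SWL = 10 * 13.886514 = 138.87

138.87 dB


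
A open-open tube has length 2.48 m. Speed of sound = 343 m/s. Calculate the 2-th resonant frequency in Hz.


Given values:
  Tube type: open-open, L = 2.48 m, c = 343 m/s, n = 2
Formula: f_n = n * c / (2 * L)
Compute 2 * L = 2 * 2.48 = 4.96
f = 2 * 343 / 4.96
f = 138.31

138.31 Hz


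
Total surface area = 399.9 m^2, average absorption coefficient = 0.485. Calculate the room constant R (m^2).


Given values:
  S = 399.9 m^2, alpha = 0.485
Formula: R = S * alpha / (1 - alpha)
Numerator: 399.9 * 0.485 = 193.9515
Denominator: 1 - 0.485 = 0.515
R = 193.9515 / 0.515 = 376.6

376.6 m^2


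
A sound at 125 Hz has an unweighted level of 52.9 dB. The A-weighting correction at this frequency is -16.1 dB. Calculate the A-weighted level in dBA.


Given values:
  SPL = 52.9 dB
  A-weighting at 125 Hz = -16.1 dB
Formula: L_A = SPL + A_weight
L_A = 52.9 + (-16.1)
L_A = 36.8

36.8 dBA


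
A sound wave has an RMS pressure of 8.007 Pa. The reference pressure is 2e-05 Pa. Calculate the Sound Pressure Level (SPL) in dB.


Given values:
  p = 8.007 Pa
  p_ref = 2e-05 Pa
Formula: SPL = 20 * log10(p / p_ref)
Compute ratio: p / p_ref = 8.007 / 2e-05 = 400350
Compute log10: log10(400350) = 5.60244
Multiply: SPL = 20 * 5.60244 = 112.05

112.05 dB


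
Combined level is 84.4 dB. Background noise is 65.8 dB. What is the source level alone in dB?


Given values:
  L_total = 84.4 dB, L_bg = 65.8 dB
Formula: L_source = 10 * log10(10^(L_total/10) - 10^(L_bg/10))
Convert to linear:
  10^(84.4/10) = 275422870.3338
  10^(65.8/10) = 3801893.9632
Difference: 275422870.3338 - 3801893.9632 = 271620976.3706
L_source = 10 * log10(271620976.3706) = 84.34

84.34 dB


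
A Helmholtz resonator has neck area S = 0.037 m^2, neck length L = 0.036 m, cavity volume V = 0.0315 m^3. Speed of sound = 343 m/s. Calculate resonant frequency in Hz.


Given values:
  S = 0.037 m^2, L = 0.036 m, V = 0.0315 m^3, c = 343 m/s
Formula: f = (c / (2*pi)) * sqrt(S / (V * L))
Compute V * L = 0.0315 * 0.036 = 0.001134
Compute S / (V * L) = 0.037 / 0.001134 = 32.6279
Compute sqrt(32.6279) = 5.712084
Compute c / (2*pi) = 343 / 6.283185 = 54.590148
f = 54.590148 * 5.712084 = 311.82

311.82 Hz


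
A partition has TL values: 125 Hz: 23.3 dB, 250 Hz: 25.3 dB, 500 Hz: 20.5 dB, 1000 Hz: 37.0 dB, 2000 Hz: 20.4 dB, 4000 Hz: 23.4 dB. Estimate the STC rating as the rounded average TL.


Given TL values at each frequency:
  125 Hz: 23.3 dB
  250 Hz: 25.3 dB
  500 Hz: 20.5 dB
  1000 Hz: 37.0 dB
  2000 Hz: 20.4 dB
  4000 Hz: 23.4 dB
Formula: STC ~ round(average of TL values)
Sum = 23.3 + 25.3 + 20.5 + 37.0 + 20.4 + 23.4 = 149.9
Average = 149.9 / 6 = 24.98
Rounded: 25

25


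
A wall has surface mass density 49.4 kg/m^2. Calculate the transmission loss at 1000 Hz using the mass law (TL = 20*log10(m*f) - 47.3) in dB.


Given values:
  m = 49.4 kg/m^2, f = 1000 Hz
Formula: TL = 20 * log10(m * f) - 47.3
Compute m * f = 49.4 * 1000 = 49400.0
Compute log10(49400.0) = 4.693727
Compute 20 * 4.693727 = 93.8745
TL = 93.8745 - 47.3 = 46.57

46.57 dB


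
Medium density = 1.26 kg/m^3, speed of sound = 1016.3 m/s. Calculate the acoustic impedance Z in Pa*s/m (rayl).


Given values:
  rho = 1.26 kg/m^3
  c = 1016.3 m/s
Formula: Z = rho * c
Z = 1.26 * 1016.3
Z = 1280.54

1280.54 rayl


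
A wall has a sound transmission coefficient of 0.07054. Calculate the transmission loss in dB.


Given values:
  tau = 0.07054
Formula: TL = 10 * log10(1 / tau)
Compute 1 / tau = 1 / 0.07054 = 14.1764
Compute log10(14.1764) = 1.151566
TL = 10 * 1.151566 = 11.52

11.52 dB


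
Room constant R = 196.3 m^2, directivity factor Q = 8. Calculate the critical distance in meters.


Given values:
  R = 196.3 m^2, Q = 8
Formula: d_c = 0.141 * sqrt(Q * R)
Compute Q * R = 8 * 196.3 = 1570.4
Compute sqrt(1570.4) = 39.6283
d_c = 0.141 * 39.6283 = 5.588

5.588 m


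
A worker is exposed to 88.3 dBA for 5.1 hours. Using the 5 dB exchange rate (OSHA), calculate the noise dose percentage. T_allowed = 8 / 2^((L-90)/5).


Given values:
  L = 88.3 dBA, T = 5.1 hours
Formula: T_allowed = 8 / 2^((L - 90) / 5)
Compute exponent: (88.3 - 90) / 5 = -0.34
Compute 2^(-0.34) = 0.790041
T_allowed = 8 / 0.790041 = 10.126057 hours
Dose = (T / T_allowed) * 100
Dose = (5.1 / 10.126057) * 100 = 50.37

50.37 %


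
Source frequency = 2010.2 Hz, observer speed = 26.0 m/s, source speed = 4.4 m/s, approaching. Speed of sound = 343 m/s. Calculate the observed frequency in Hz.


Given values:
  f_s = 2010.2 Hz, v_o = 26.0 m/s, v_s = 4.4 m/s
  Direction: approaching
Formula: f_o = f_s * (c + v_o) / (c - v_s)
Numerator: c + v_o = 343 + 26.0 = 369.0
Denominator: c - v_s = 343 - 4.4 = 338.6
f_o = 2010.2 * 369.0 / 338.6 = 2190.68

2190.68 Hz


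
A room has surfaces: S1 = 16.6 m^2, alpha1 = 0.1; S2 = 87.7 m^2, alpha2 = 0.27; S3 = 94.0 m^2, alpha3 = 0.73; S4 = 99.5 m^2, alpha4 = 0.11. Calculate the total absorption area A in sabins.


Given surfaces:
  Surface 1: 16.6 * 0.1 = 1.66
  Surface 2: 87.7 * 0.27 = 23.679
  Surface 3: 94.0 * 0.73 = 68.62
  Surface 4: 99.5 * 0.11 = 10.945
Formula: A = sum(Si * alpha_i)
A = 1.66 + 23.679 + 68.62 + 10.945
A = 104.9

104.9 sabins


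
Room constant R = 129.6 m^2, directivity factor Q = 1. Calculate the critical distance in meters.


Given values:
  R = 129.6 m^2, Q = 1
Formula: d_c = 0.141 * sqrt(Q * R)
Compute Q * R = 1 * 129.6 = 129.6
Compute sqrt(129.6) = 11.3842
d_c = 0.141 * 11.3842 = 1.605

1.605 m


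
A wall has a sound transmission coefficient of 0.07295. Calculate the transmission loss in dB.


Given values:
  tau = 0.07295
Formula: TL = 10 * log10(1 / tau)
Compute 1 / tau = 1 / 0.07295 = 13.708
Compute log10(13.708) = 1.136974
TL = 10 * 1.136974 = 11.37

11.37 dB


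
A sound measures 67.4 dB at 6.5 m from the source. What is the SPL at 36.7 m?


Given values:
  SPL1 = 67.4 dB, r1 = 6.5 m, r2 = 36.7 m
Formula: SPL2 = SPL1 - 20 * log10(r2 / r1)
Compute ratio: r2 / r1 = 36.7 / 6.5 = 5.6462
Compute log10: log10(5.6462) = 0.751756
Compute drop: 20 * 0.751756 = 15.0351
SPL2 = 67.4 - 15.0351 = 52.36

52.36 dB


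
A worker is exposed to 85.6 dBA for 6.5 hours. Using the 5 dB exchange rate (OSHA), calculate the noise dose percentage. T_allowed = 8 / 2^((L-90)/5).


Given values:
  L = 85.6 dBA, T = 6.5 hours
Formula: T_allowed = 8 / 2^((L - 90) / 5)
Compute exponent: (85.6 - 90) / 5 = -0.88
Compute 2^(-0.88) = 0.543367
T_allowed = 8 / 0.543367 = 14.723014 hours
Dose = (T / T_allowed) * 100
Dose = (6.5 / 14.723014) * 100 = 44.15

44.15 %


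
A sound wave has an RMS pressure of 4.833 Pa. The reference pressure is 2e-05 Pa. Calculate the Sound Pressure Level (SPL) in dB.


Given values:
  p = 4.833 Pa
  p_ref = 2e-05 Pa
Formula: SPL = 20 * log10(p / p_ref)
Compute ratio: p / p_ref = 4.833 / 2e-05 = 241650
Compute log10: log10(241650) = 5.383187
Multiply: SPL = 20 * 5.383187 = 107.66

107.66 dB


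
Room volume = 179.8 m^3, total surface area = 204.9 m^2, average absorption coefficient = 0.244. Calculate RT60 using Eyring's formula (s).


Given values:
  V = 179.8 m^3, S = 204.9 m^2, alpha = 0.244
Formula: RT60 = 0.161 * V / (-S * ln(1 - alpha))
Compute ln(1 - 0.244) = ln(0.756) = -0.279714
Denominator: -204.9 * -0.279714 = 57.3134
Numerator: 0.161 * 179.8 = 28.9478
RT60 = 28.9478 / 57.3134 = 0.505

0.505 s


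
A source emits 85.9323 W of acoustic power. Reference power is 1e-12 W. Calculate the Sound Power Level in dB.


Given values:
  W = 85.9323 W
  W_ref = 1e-12 W
Formula: SWL = 10 * log10(W / W_ref)
Compute ratio: W / W_ref = 85932300000000
Compute log10: log10(85932300000000) = 13.934156
Multiply: SWL = 10 * 13.934156 = 139.34

139.34 dB


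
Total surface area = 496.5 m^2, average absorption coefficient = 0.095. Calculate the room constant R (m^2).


Given values:
  S = 496.5 m^2, alpha = 0.095
Formula: R = S * alpha / (1 - alpha)
Numerator: 496.5 * 0.095 = 47.1675
Denominator: 1 - 0.095 = 0.905
R = 47.1675 / 0.905 = 52.12

52.12 m^2


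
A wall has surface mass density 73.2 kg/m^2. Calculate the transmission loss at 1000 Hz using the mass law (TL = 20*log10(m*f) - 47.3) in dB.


Given values:
  m = 73.2 kg/m^2, f = 1000 Hz
Formula: TL = 20 * log10(m * f) - 47.3
Compute m * f = 73.2 * 1000 = 73200.0
Compute log10(73200.0) = 4.864511
Compute 20 * 4.864511 = 97.2902
TL = 97.2902 - 47.3 = 49.99

49.99 dB


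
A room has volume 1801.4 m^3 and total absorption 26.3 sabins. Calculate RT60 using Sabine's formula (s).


Given values:
  V = 1801.4 m^3
  A = 26.3 sabins
Formula: RT60 = 0.161 * V / A
Numerator: 0.161 * 1801.4 = 290.0254
RT60 = 290.0254 / 26.3 = 11.028

11.028 s


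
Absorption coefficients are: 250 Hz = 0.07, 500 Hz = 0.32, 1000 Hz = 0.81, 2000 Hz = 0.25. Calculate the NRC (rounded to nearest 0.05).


Given values:
  a_250 = 0.07, a_500 = 0.32
  a_1000 = 0.81, a_2000 = 0.25
Formula: NRC = (a250 + a500 + a1000 + a2000) / 4
Sum = 0.07 + 0.32 + 0.81 + 0.25 = 1.45
NRC = 1.45 / 4 = 0.3625
Rounded to nearest 0.05: 0.35

0.35


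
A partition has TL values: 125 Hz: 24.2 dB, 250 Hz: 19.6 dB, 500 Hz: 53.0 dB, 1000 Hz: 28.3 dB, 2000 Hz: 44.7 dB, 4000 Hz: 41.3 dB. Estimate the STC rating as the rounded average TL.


Given TL values at each frequency:
  125 Hz: 24.2 dB
  250 Hz: 19.6 dB
  500 Hz: 53.0 dB
  1000 Hz: 28.3 dB
  2000 Hz: 44.7 dB
  4000 Hz: 41.3 dB
Formula: STC ~ round(average of TL values)
Sum = 24.2 + 19.6 + 53.0 + 28.3 + 44.7 + 41.3 = 211.1
Average = 211.1 / 6 = 35.18
Rounded: 35

35


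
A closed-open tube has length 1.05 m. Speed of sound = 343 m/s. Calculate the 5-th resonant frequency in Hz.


Given values:
  Tube type: closed-open, L = 1.05 m, c = 343 m/s, n = 5
Formula: f_n = (2n - 1) * c / (4 * L)
Compute 2n - 1 = 2*5 - 1 = 9
Compute 4 * L = 4 * 1.05 = 4.2
f = 9 * 343 / 4.2
f = 735.0

735.0 Hz


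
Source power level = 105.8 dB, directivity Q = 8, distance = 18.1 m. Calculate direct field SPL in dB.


Given values:
  Lw = 105.8 dB, Q = 8, r = 18.1 m
Formula: SPL = Lw + 10 * log10(Q / (4 * pi * r^2))
Compute 4 * pi * r^2 = 4 * pi * 18.1^2 = 4116.8687
Compute Q / denom = 8 / 4116.8687 = 0.00194322
Compute 10 * log10(0.00194322) = -27.1148
SPL = 105.8 + (-27.1148) = 78.69

78.69 dB


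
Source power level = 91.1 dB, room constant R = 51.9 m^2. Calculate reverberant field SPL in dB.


Given values:
  Lw = 91.1 dB, R = 51.9 m^2
Formula: SPL = Lw + 10 * log10(4 / R)
Compute 4 / R = 4 / 51.9 = 0.077071
Compute 10 * log10(0.077071) = -11.1311
SPL = 91.1 + (-11.1311) = 79.97

79.97 dB


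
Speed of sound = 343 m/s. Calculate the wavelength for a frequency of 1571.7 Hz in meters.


Given values:
  c = 343 m/s, f = 1571.7 Hz
Formula: lambda = c / f
lambda = 343 / 1571.7
lambda = 0.2182

0.2182 m


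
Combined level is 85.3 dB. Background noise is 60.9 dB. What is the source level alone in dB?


Given values:
  L_total = 85.3 dB, L_bg = 60.9 dB
Formula: L_source = 10 * log10(10^(L_total/10) - 10^(L_bg/10))
Convert to linear:
  10^(85.3/10) = 338844156.1392
  10^(60.9/10) = 1230268.7708
Difference: 338844156.1392 - 1230268.7708 = 337613887.3684
L_source = 10 * log10(337613887.3684) = 85.28

85.28 dB


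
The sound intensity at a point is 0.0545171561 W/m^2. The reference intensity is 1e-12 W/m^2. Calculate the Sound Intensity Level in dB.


Given values:
  I = 0.0545171561 W/m^2
  I_ref = 1e-12 W/m^2
Formula: SIL = 10 * log10(I / I_ref)
Compute ratio: I / I_ref = 54517156100
Compute log10: log10(54517156100) = 10.736533
Multiply: SIL = 10 * 10.736533 = 107.37

107.37 dB


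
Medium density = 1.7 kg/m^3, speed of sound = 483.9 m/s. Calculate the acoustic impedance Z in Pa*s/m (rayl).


Given values:
  rho = 1.7 kg/m^3
  c = 483.9 m/s
Formula: Z = rho * c
Z = 1.7 * 483.9
Z = 822.63

822.63 rayl


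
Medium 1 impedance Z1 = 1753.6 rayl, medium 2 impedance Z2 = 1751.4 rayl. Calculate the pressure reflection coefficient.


Given values:
  Z1 = 1753.6 rayl, Z2 = 1751.4 rayl
Formula: R = (Z2 - Z1) / (Z2 + Z1)
Numerator: Z2 - Z1 = 1751.4 - 1753.6 = -2.2
Denominator: Z2 + Z1 = 1751.4 + 1753.6 = 3505.0
R = -2.2 / 3505.0 = -0.0006

-0.0006


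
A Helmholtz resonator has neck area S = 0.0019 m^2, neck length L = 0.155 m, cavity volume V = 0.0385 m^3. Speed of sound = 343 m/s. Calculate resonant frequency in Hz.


Given values:
  S = 0.0019 m^2, L = 0.155 m, V = 0.0385 m^3, c = 343 m/s
Formula: f = (c / (2*pi)) * sqrt(S / (V * L))
Compute V * L = 0.0385 * 0.155 = 0.0059675
Compute S / (V * L) = 0.0019 / 0.0059675 = 0.3184
Compute sqrt(0.3184) = 0.564269
Compute c / (2*pi) = 343 / 6.283185 = 54.590148
f = 54.590148 * 0.564269 = 30.8

30.8 Hz


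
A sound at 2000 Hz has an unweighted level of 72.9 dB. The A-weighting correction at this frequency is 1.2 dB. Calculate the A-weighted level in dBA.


Given values:
  SPL = 72.9 dB
  A-weighting at 2000 Hz = 1.2 dB
Formula: L_A = SPL + A_weight
L_A = 72.9 + (1.2)
L_A = 74.1

74.1 dBA


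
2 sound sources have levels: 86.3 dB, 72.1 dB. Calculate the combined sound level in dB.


Formula: L_total = 10 * log10( sum(10^(Li/10)) )
  Source 1: 10^(86.3/10) = 426579518.8016
  Source 2: 10^(72.1/10) = 16218100.9736
Sum of linear values = 442797619.7752
L_total = 10 * log10(442797619.7752) = 86.46

86.46 dB


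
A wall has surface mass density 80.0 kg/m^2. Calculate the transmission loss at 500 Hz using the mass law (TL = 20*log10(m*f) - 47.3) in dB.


Given values:
  m = 80.0 kg/m^2, f = 500 Hz
Formula: TL = 20 * log10(m * f) - 47.3
Compute m * f = 80.0 * 500 = 40000.0
Compute log10(40000.0) = 4.60206
Compute 20 * 4.60206 = 92.0412
TL = 92.0412 - 47.3 = 44.74

44.74 dB


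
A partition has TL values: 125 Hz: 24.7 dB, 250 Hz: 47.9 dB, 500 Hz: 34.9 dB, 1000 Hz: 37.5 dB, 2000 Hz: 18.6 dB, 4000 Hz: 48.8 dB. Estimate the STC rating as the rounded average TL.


Given TL values at each frequency:
  125 Hz: 24.7 dB
  250 Hz: 47.9 dB
  500 Hz: 34.9 dB
  1000 Hz: 37.5 dB
  2000 Hz: 18.6 dB
  4000 Hz: 48.8 dB
Formula: STC ~ round(average of TL values)
Sum = 24.7 + 47.9 + 34.9 + 37.5 + 18.6 + 48.8 = 212.4
Average = 212.4 / 6 = 35.4
Rounded: 35

35


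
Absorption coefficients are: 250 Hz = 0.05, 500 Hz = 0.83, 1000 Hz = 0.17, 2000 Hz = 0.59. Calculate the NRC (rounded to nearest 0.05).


Given values:
  a_250 = 0.05, a_500 = 0.83
  a_1000 = 0.17, a_2000 = 0.59
Formula: NRC = (a250 + a500 + a1000 + a2000) / 4
Sum = 0.05 + 0.83 + 0.17 + 0.59 = 1.64
NRC = 1.64 / 4 = 0.41
Rounded to nearest 0.05: 0.4

0.4


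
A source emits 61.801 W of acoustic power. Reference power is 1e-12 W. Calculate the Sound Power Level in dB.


Given values:
  W = 61.801 W
  W_ref = 1e-12 W
Formula: SWL = 10 * log10(W / W_ref)
Compute ratio: W / W_ref = 61801000000000
Compute log10: log10(61801000000000) = 13.790996
Multiply: SWL = 10 * 13.790996 = 137.91

137.91 dB


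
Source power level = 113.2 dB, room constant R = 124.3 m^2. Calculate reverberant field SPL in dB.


Given values:
  Lw = 113.2 dB, R = 124.3 m^2
Formula: SPL = Lw + 10 * log10(4 / R)
Compute 4 / R = 4 / 124.3 = 0.03218
Compute 10 * log10(0.03218) = -14.9241
SPL = 113.2 + (-14.9241) = 98.28

98.28 dB


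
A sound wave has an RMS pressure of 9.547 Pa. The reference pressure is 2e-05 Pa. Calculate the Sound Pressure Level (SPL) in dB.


Given values:
  p = 9.547 Pa
  p_ref = 2e-05 Pa
Formula: SPL = 20 * log10(p / p_ref)
Compute ratio: p / p_ref = 9.547 / 2e-05 = 477350
Compute log10: log10(477350) = 5.678837
Multiply: SPL = 20 * 5.678837 = 113.58

113.58 dB


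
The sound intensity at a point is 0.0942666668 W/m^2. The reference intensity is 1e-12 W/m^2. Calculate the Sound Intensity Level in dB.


Given values:
  I = 0.0942666668 W/m^2
  I_ref = 1e-12 W/m^2
Formula: SIL = 10 * log10(I / I_ref)
Compute ratio: I / I_ref = 94266666800
Compute log10: log10(94266666800) = 10.974358
Multiply: SIL = 10 * 10.974358 = 109.74

109.74 dB


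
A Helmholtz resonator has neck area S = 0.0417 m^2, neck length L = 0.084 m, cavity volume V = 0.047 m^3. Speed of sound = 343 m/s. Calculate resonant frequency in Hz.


Given values:
  S = 0.0417 m^2, L = 0.084 m, V = 0.047 m^3, c = 343 m/s
Formula: f = (c / (2*pi)) * sqrt(S / (V * L))
Compute V * L = 0.047 * 0.084 = 0.003948
Compute S / (V * L) = 0.0417 / 0.003948 = 10.5623
Compute sqrt(10.5623) = 3.249969
Compute c / (2*pi) = 343 / 6.283185 = 54.590148
f = 54.590148 * 3.249969 = 177.42

177.42 Hz


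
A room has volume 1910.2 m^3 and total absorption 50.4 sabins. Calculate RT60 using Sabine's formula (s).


Given values:
  V = 1910.2 m^3
  A = 50.4 sabins
Formula: RT60 = 0.161 * V / A
Numerator: 0.161 * 1910.2 = 307.5422
RT60 = 307.5422 / 50.4 = 6.102

6.102 s


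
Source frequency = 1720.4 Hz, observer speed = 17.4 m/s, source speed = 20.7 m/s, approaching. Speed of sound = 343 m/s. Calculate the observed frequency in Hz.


Given values:
  f_s = 1720.4 Hz, v_o = 17.4 m/s, v_s = 20.7 m/s
  Direction: approaching
Formula: f_o = f_s * (c + v_o) / (c - v_s)
Numerator: c + v_o = 343 + 17.4 = 360.4
Denominator: c - v_s = 343 - 20.7 = 322.3
f_o = 1720.4 * 360.4 / 322.3 = 1923.77

1923.77 Hz


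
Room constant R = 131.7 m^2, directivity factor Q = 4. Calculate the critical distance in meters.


Given values:
  R = 131.7 m^2, Q = 4
Formula: d_c = 0.141 * sqrt(Q * R)
Compute Q * R = 4 * 131.7 = 526.8
Compute sqrt(526.8) = 22.9521
d_c = 0.141 * 22.9521 = 3.236

3.236 m


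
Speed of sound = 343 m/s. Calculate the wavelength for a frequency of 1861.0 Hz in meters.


Given values:
  c = 343 m/s, f = 1861.0 Hz
Formula: lambda = c / f
lambda = 343 / 1861.0
lambda = 0.1843

0.1843 m


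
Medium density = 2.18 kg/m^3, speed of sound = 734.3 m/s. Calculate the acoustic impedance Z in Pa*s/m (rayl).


Given values:
  rho = 2.18 kg/m^3
  c = 734.3 m/s
Formula: Z = rho * c
Z = 2.18 * 734.3
Z = 1600.77

1600.77 rayl


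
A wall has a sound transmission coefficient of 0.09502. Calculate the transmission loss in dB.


Given values:
  tau = 0.09502
Formula: TL = 10 * log10(1 / tau)
Compute 1 / tau = 1 / 0.09502 = 10.5241
Compute log10(10.5241) = 1.022185
TL = 10 * 1.022185 = 10.22

10.22 dB


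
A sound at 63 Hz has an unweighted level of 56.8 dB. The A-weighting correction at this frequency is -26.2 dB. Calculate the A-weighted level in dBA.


Given values:
  SPL = 56.8 dB
  A-weighting at 63 Hz = -26.2 dB
Formula: L_A = SPL + A_weight
L_A = 56.8 + (-26.2)
L_A = 30.6

30.6 dBA


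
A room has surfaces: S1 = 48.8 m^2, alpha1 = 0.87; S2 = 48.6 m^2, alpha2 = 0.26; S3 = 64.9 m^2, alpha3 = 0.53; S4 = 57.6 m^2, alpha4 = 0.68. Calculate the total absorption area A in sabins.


Given surfaces:
  Surface 1: 48.8 * 0.87 = 42.456
  Surface 2: 48.6 * 0.26 = 12.636
  Surface 3: 64.9 * 0.53 = 34.397
  Surface 4: 57.6 * 0.68 = 39.168
Formula: A = sum(Si * alpha_i)
A = 42.456 + 12.636 + 34.397 + 39.168
A = 128.66

128.66 sabins


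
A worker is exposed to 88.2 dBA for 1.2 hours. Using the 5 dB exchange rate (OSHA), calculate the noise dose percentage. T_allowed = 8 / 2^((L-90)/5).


Given values:
  L = 88.2 dBA, T = 1.2 hours
Formula: T_allowed = 8 / 2^((L - 90) / 5)
Compute exponent: (88.2 - 90) / 5 = -0.36
Compute 2^(-0.36) = 0.779165
T_allowed = 8 / 0.779165 = 10.267402 hours
Dose = (T / T_allowed) * 100
Dose = (1.2 / 10.267402) * 100 = 11.69

11.69 %


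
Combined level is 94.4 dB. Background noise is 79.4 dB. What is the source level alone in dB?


Given values:
  L_total = 94.4 dB, L_bg = 79.4 dB
Formula: L_source = 10 * log10(10^(L_total/10) - 10^(L_bg/10))
Convert to linear:
  10^(94.4/10) = 2754228703.3382
  10^(79.4/10) = 87096358.9956
Difference: 2754228703.3382 - 87096358.9956 = 2667132344.3426
L_source = 10 * log10(2667132344.3426) = 94.26

94.26 dB


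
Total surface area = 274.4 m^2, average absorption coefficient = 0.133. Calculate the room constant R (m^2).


Given values:
  S = 274.4 m^2, alpha = 0.133
Formula: R = S * alpha / (1 - alpha)
Numerator: 274.4 * 0.133 = 36.4952
Denominator: 1 - 0.133 = 0.867
R = 36.4952 / 0.867 = 42.09

42.09 m^2


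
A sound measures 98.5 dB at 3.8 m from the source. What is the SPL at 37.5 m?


Given values:
  SPL1 = 98.5 dB, r1 = 3.8 m, r2 = 37.5 m
Formula: SPL2 = SPL1 - 20 * log10(r2 / r1)
Compute ratio: r2 / r1 = 37.5 / 3.8 = 9.8684
Compute log10: log10(9.8684) = 0.994247
Compute drop: 20 * 0.994247 = 19.8849
SPL2 = 98.5 - 19.8849 = 78.62

78.62 dB


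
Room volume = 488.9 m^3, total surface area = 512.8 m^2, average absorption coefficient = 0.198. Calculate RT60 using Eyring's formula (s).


Given values:
  V = 488.9 m^3, S = 512.8 m^2, alpha = 0.198
Formula: RT60 = 0.161 * V / (-S * ln(1 - alpha))
Compute ln(1 - 0.198) = ln(0.802) = -0.220647
Denominator: -512.8 * -0.220647 = 113.1478
Numerator: 0.161 * 488.9 = 78.7129
RT60 = 78.7129 / 113.1478 = 0.696

0.696 s


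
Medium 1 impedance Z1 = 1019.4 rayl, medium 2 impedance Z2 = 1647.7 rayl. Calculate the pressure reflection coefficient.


Given values:
  Z1 = 1019.4 rayl, Z2 = 1647.7 rayl
Formula: R = (Z2 - Z1) / (Z2 + Z1)
Numerator: Z2 - Z1 = 1647.7 - 1019.4 = 628.3
Denominator: Z2 + Z1 = 1647.7 + 1019.4 = 2667.1
R = 628.3 / 2667.1 = 0.2356

0.2356


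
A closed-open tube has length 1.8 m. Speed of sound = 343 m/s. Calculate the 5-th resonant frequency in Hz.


Given values:
  Tube type: closed-open, L = 1.8 m, c = 343 m/s, n = 5
Formula: f_n = (2n - 1) * c / (4 * L)
Compute 2n - 1 = 2*5 - 1 = 9
Compute 4 * L = 4 * 1.8 = 7.2
f = 9 * 343 / 7.2
f = 428.75

428.75 Hz


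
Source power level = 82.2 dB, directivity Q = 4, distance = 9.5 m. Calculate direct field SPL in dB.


Given values:
  Lw = 82.2 dB, Q = 4, r = 9.5 m
Formula: SPL = Lw + 10 * log10(Q / (4 * pi * r^2))
Compute 4 * pi * r^2 = 4 * pi * 9.5^2 = 1134.1149
Compute Q / denom = 4 / 1134.1149 = 0.00352698
Compute 10 * log10(0.00352698) = -24.526
SPL = 82.2 + (-24.526) = 57.67

57.67 dB


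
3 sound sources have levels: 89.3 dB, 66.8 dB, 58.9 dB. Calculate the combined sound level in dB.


Formula: L_total = 10 * log10( sum(10^(Li/10)) )
  Source 1: 10^(89.3/10) = 851138038.2024
  Source 2: 10^(66.8/10) = 4786300.9232
  Source 3: 10^(58.9/10) = 776247.1166
Sum of linear values = 856700586.2422
L_total = 10 * log10(856700586.2422) = 89.33

89.33 dB


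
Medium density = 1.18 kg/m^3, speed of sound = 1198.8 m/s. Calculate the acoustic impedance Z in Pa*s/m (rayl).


Given values:
  rho = 1.18 kg/m^3
  c = 1198.8 m/s
Formula: Z = rho * c
Z = 1.18 * 1198.8
Z = 1414.58

1414.58 rayl


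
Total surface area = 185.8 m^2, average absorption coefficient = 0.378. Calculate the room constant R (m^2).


Given values:
  S = 185.8 m^2, alpha = 0.378
Formula: R = S * alpha / (1 - alpha)
Numerator: 185.8 * 0.378 = 70.2324
Denominator: 1 - 0.378 = 0.622
R = 70.2324 / 0.622 = 112.91

112.91 m^2


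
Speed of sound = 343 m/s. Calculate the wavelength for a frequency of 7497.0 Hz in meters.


Given values:
  c = 343 m/s, f = 7497.0 Hz
Formula: lambda = c / f
lambda = 343 / 7497.0
lambda = 0.0458

0.0458 m


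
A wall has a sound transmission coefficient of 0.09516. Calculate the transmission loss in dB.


Given values:
  tau = 0.09516
Formula: TL = 10 * log10(1 / tau)
Compute 1 / tau = 1 / 0.09516 = 10.5086
Compute log10(10.5086) = 1.021545
TL = 10 * 1.021545 = 10.22

10.22 dB


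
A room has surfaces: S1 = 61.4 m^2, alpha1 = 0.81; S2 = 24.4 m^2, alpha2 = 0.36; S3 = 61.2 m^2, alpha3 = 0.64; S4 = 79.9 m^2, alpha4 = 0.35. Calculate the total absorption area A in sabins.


Given surfaces:
  Surface 1: 61.4 * 0.81 = 49.734
  Surface 2: 24.4 * 0.36 = 8.784
  Surface 3: 61.2 * 0.64 = 39.168
  Surface 4: 79.9 * 0.35 = 27.965
Formula: A = sum(Si * alpha_i)
A = 49.734 + 8.784 + 39.168 + 27.965
A = 125.65

125.65 sabins


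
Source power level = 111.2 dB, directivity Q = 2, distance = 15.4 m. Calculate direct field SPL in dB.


Given values:
  Lw = 111.2 dB, Q = 2, r = 15.4 m
Formula: SPL = Lw + 10 * log10(Q / (4 * pi * r^2))
Compute 4 * pi * r^2 = 4 * pi * 15.4^2 = 2980.2405
Compute Q / denom = 2 / 2980.2405 = 0.00067109
Compute 10 * log10(0.00067109) = -31.7322
SPL = 111.2 + (-31.7322) = 79.47

79.47 dB


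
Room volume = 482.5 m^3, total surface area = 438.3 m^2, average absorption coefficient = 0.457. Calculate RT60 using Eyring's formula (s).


Given values:
  V = 482.5 m^3, S = 438.3 m^2, alpha = 0.457
Formula: RT60 = 0.161 * V / (-S * ln(1 - alpha))
Compute ln(1 - 0.457) = ln(0.543) = -0.610646
Denominator: -438.3 * -0.610646 = 267.6461
Numerator: 0.161 * 482.5 = 77.6825
RT60 = 77.6825 / 267.6461 = 0.29

0.29 s


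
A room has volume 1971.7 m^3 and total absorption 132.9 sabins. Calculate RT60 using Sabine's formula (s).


Given values:
  V = 1971.7 m^3
  A = 132.9 sabins
Formula: RT60 = 0.161 * V / A
Numerator: 0.161 * 1971.7 = 317.4437
RT60 = 317.4437 / 132.9 = 2.389

2.389 s


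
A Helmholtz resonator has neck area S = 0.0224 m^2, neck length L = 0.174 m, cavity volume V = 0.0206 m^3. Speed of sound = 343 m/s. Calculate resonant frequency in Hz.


Given values:
  S = 0.0224 m^2, L = 0.174 m, V = 0.0206 m^3, c = 343 m/s
Formula: f = (c / (2*pi)) * sqrt(S / (V * L))
Compute V * L = 0.0206 * 0.174 = 0.0035844
Compute S / (V * L) = 0.0224 / 0.0035844 = 6.2493
Compute sqrt(6.2493) = 2.49986
Compute c / (2*pi) = 343 / 6.283185 = 54.590148
f = 54.590148 * 2.49986 = 136.47

136.47 Hz


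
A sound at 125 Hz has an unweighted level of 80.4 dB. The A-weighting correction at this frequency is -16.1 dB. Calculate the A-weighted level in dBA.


Given values:
  SPL = 80.4 dB
  A-weighting at 125 Hz = -16.1 dB
Formula: L_A = SPL + A_weight
L_A = 80.4 + (-16.1)
L_A = 64.3

64.3 dBA


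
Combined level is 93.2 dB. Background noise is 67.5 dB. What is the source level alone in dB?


Given values:
  L_total = 93.2 dB, L_bg = 67.5 dB
Formula: L_source = 10 * log10(10^(L_total/10) - 10^(L_bg/10))
Convert to linear:
  10^(93.2/10) = 2089296130.854
  10^(67.5/10) = 5623413.2519
Difference: 2089296130.854 - 5623413.2519 = 2083672717.6021
L_source = 10 * log10(2083672717.6021) = 93.19

93.19 dB


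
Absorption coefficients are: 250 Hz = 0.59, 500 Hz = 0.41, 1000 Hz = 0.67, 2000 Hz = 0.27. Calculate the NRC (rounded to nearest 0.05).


Given values:
  a_250 = 0.59, a_500 = 0.41
  a_1000 = 0.67, a_2000 = 0.27
Formula: NRC = (a250 + a500 + a1000 + a2000) / 4
Sum = 0.59 + 0.41 + 0.67 + 0.27 = 1.94
NRC = 1.94 / 4 = 0.485
Rounded to nearest 0.05: 0.5

0.5


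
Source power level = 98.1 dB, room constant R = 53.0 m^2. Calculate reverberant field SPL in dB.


Given values:
  Lw = 98.1 dB, R = 53.0 m^2
Formula: SPL = Lw + 10 * log10(4 / R)
Compute 4 / R = 4 / 53.0 = 0.075472
Compute 10 * log10(0.075472) = -11.2221
SPL = 98.1 + (-11.2221) = 86.88

86.88 dB


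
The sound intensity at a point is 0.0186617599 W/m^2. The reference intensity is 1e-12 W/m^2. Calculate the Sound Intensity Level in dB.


Given values:
  I = 0.0186617599 W/m^2
  I_ref = 1e-12 W/m^2
Formula: SIL = 10 * log10(I / I_ref)
Compute ratio: I / I_ref = 18661759900
Compute log10: log10(18661759900) = 10.270953
Multiply: SIL = 10 * 10.270953 = 102.71

102.71 dB


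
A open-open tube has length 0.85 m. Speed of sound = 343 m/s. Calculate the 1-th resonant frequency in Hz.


Given values:
  Tube type: open-open, L = 0.85 m, c = 343 m/s, n = 1
Formula: f_n = n * c / (2 * L)
Compute 2 * L = 2 * 0.85 = 1.7
f = 1 * 343 / 1.7
f = 201.76

201.76 Hz


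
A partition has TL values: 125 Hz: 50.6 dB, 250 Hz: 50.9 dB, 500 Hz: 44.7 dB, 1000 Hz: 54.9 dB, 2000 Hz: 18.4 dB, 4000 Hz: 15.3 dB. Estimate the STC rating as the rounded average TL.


Given TL values at each frequency:
  125 Hz: 50.6 dB
  250 Hz: 50.9 dB
  500 Hz: 44.7 dB
  1000 Hz: 54.9 dB
  2000 Hz: 18.4 dB
  4000 Hz: 15.3 dB
Formula: STC ~ round(average of TL values)
Sum = 50.6 + 50.9 + 44.7 + 54.9 + 18.4 + 15.3 = 234.8
Average = 234.8 / 6 = 39.13
Rounded: 39

39


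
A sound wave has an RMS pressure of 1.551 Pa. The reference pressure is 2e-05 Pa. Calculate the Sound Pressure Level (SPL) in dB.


Given values:
  p = 1.551 Pa
  p_ref = 2e-05 Pa
Formula: SPL = 20 * log10(p / p_ref)
Compute ratio: p / p_ref = 1.551 / 2e-05 = 77550
Compute log10: log10(77550) = 4.889582
Multiply: SPL = 20 * 4.889582 = 97.79

97.79 dB


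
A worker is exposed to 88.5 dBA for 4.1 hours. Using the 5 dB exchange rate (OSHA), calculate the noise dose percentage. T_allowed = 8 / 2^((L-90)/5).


Given values:
  L = 88.5 dBA, T = 4.1 hours
Formula: T_allowed = 8 / 2^((L - 90) / 5)
Compute exponent: (88.5 - 90) / 5 = -0.3
Compute 2^(-0.3) = 0.812252
T_allowed = 8 / 0.812252 = 9.84916 hours
Dose = (T / T_allowed) * 100
Dose = (4.1 / 9.84916) * 100 = 41.63

41.63 %


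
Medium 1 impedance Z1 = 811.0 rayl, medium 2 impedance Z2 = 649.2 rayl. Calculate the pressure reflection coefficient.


Given values:
  Z1 = 811.0 rayl, Z2 = 649.2 rayl
Formula: R = (Z2 - Z1) / (Z2 + Z1)
Numerator: Z2 - Z1 = 649.2 - 811.0 = -161.8
Denominator: Z2 + Z1 = 649.2 + 811.0 = 1460.2
R = -161.8 / 1460.2 = -0.1108

-0.1108


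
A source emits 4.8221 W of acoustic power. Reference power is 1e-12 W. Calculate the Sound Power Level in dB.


Given values:
  W = 4.8221 W
  W_ref = 1e-12 W
Formula: SWL = 10 * log10(W / W_ref)
Compute ratio: W / W_ref = 4822100000000
Compute log10: log10(4822100000000) = 12.683236
Multiply: SWL = 10 * 12.683236 = 126.83

126.83 dB


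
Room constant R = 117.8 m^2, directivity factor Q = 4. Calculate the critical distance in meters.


Given values:
  R = 117.8 m^2, Q = 4
Formula: d_c = 0.141 * sqrt(Q * R)
Compute Q * R = 4 * 117.8 = 471.2
Compute sqrt(471.2) = 21.7071
d_c = 0.141 * 21.7071 = 3.061

3.061 m


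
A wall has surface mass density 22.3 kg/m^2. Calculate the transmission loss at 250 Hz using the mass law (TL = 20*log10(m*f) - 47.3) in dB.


Given values:
  m = 22.3 kg/m^2, f = 250 Hz
Formula: TL = 20 * log10(m * f) - 47.3
Compute m * f = 22.3 * 250 = 5575.0
Compute log10(5575.0) = 3.746245
Compute 20 * 3.746245 = 74.9249
TL = 74.9249 - 47.3 = 27.62

27.62 dB


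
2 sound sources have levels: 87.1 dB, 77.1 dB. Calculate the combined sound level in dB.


Formula: L_total = 10 * log10( sum(10^(Li/10)) )
  Source 1: 10^(87.1/10) = 512861383.9914
  Source 2: 10^(77.1/10) = 51286138.3991
Sum of linear values = 564147522.3905
L_total = 10 * log10(564147522.3905) = 87.51

87.51 dB


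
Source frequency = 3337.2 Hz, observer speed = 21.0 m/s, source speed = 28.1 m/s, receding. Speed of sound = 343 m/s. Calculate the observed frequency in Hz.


Given values:
  f_s = 3337.2 Hz, v_o = 21.0 m/s, v_s = 28.1 m/s
  Direction: receding
Formula: f_o = f_s * (c - v_o) / (c + v_s)
Numerator: c - v_o = 343 - 21.0 = 322.0
Denominator: c + v_s = 343 + 28.1 = 371.1
f_o = 3337.2 * 322.0 / 371.1 = 2895.66

2895.66 Hz


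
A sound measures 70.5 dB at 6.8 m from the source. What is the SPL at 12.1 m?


Given values:
  SPL1 = 70.5 dB, r1 = 6.8 m, r2 = 12.1 m
Formula: SPL2 = SPL1 - 20 * log10(r2 / r1)
Compute ratio: r2 / r1 = 12.1 / 6.8 = 1.7794
Compute log10: log10(1.7794) = 0.250274
Compute drop: 20 * 0.250274 = 5.0055
SPL2 = 70.5 - 5.0055 = 65.49

65.49 dB


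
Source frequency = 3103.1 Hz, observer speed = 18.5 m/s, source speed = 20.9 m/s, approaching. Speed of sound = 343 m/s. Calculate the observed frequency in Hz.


Given values:
  f_s = 3103.1 Hz, v_o = 18.5 m/s, v_s = 20.9 m/s
  Direction: approaching
Formula: f_o = f_s * (c + v_o) / (c - v_s)
Numerator: c + v_o = 343 + 18.5 = 361.5
Denominator: c - v_s = 343 - 20.9 = 322.1
f_o = 3103.1 * 361.5 / 322.1 = 3482.68

3482.68 Hz


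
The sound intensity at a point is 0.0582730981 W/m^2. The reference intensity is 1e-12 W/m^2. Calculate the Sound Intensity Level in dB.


Given values:
  I = 0.0582730981 W/m^2
  I_ref = 1e-12 W/m^2
Formula: SIL = 10 * log10(I / I_ref)
Compute ratio: I / I_ref = 58273098100
Compute log10: log10(58273098100) = 10.765468
Multiply: SIL = 10 * 10.765468 = 107.65

107.65 dB


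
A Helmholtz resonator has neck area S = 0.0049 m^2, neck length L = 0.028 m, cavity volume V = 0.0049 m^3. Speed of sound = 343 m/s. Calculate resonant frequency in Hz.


Given values:
  S = 0.0049 m^2, L = 0.028 m, V = 0.0049 m^3, c = 343 m/s
Formula: f = (c / (2*pi)) * sqrt(S / (V * L))
Compute V * L = 0.0049 * 0.028 = 0.0001372
Compute S / (V * L) = 0.0049 / 0.0001372 = 35.7143
Compute sqrt(35.7143) = 5.976144
Compute c / (2*pi) = 343 / 6.283185 = 54.590148
f = 54.590148 * 5.976144 = 326.24

326.24 Hz


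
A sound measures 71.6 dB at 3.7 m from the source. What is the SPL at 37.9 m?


Given values:
  SPL1 = 71.6 dB, r1 = 3.7 m, r2 = 37.9 m
Formula: SPL2 = SPL1 - 20 * log10(r2 / r1)
Compute ratio: r2 / r1 = 37.9 / 3.7 = 10.2432
Compute log10: log10(10.2432) = 1.010436
Compute drop: 20 * 1.010436 = 20.2087
SPL2 = 71.6 - 20.2087 = 51.39

51.39 dB


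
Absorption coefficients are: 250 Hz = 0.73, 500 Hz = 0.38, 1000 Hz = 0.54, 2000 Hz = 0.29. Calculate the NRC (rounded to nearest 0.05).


Given values:
  a_250 = 0.73, a_500 = 0.38
  a_1000 = 0.54, a_2000 = 0.29
Formula: NRC = (a250 + a500 + a1000 + a2000) / 4
Sum = 0.73 + 0.38 + 0.54 + 0.29 = 1.94
NRC = 1.94 / 4 = 0.485
Rounded to nearest 0.05: 0.5

0.5


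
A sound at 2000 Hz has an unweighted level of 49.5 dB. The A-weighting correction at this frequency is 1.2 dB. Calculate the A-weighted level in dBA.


Given values:
  SPL = 49.5 dB
  A-weighting at 2000 Hz = 1.2 dB
Formula: L_A = SPL + A_weight
L_A = 49.5 + (1.2)
L_A = 50.7

50.7 dBA


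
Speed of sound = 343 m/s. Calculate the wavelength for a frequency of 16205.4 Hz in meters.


Given values:
  c = 343 m/s, f = 16205.4 Hz
Formula: lambda = c / f
lambda = 343 / 16205.4
lambda = 0.0212

0.0212 m


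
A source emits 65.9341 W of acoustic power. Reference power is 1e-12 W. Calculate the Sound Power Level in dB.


Given values:
  W = 65.9341 W
  W_ref = 1e-12 W
Formula: SWL = 10 * log10(W / W_ref)
Compute ratio: W / W_ref = 65934100000000
Compute log10: log10(65934100000000) = 13.81911
Multiply: SWL = 10 * 13.81911 = 138.19

138.19 dB


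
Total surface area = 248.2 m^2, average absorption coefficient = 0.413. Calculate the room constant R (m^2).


Given values:
  S = 248.2 m^2, alpha = 0.413
Formula: R = S * alpha / (1 - alpha)
Numerator: 248.2 * 0.413 = 102.5066
Denominator: 1 - 0.413 = 0.587
R = 102.5066 / 0.587 = 174.63

174.63 m^2


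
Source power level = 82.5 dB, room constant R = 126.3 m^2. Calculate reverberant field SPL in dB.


Given values:
  Lw = 82.5 dB, R = 126.3 m^2
Formula: SPL = Lw + 10 * log10(4 / R)
Compute 4 / R = 4 / 126.3 = 0.031671
Compute 10 * log10(0.031671) = -14.9934
SPL = 82.5 + (-14.9934) = 67.51

67.51 dB


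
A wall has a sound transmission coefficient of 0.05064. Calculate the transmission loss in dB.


Given values:
  tau = 0.05064
Formula: TL = 10 * log10(1 / tau)
Compute 1 / tau = 1 / 0.05064 = 19.7472
Compute log10(19.7472) = 1.295506
TL = 10 * 1.295506 = 12.96

12.96 dB


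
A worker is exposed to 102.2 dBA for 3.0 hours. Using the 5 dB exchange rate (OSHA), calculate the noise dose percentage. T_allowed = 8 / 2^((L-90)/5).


Given values:
  L = 102.2 dBA, T = 3.0 hours
Formula: T_allowed = 8 / 2^((L - 90) / 5)
Compute exponent: (102.2 - 90) / 5 = 2.44
Compute 2^(2.44) = 5.426417
T_allowed = 8 / 5.426417 = 1.474269 hours
Dose = (T / T_allowed) * 100
Dose = (3.0 / 1.474269) * 100 = 203.49

203.49 %


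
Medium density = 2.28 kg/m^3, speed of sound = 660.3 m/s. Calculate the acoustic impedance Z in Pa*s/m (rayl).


Given values:
  rho = 2.28 kg/m^3
  c = 660.3 m/s
Formula: Z = rho * c
Z = 2.28 * 660.3
Z = 1505.48

1505.48 rayl
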